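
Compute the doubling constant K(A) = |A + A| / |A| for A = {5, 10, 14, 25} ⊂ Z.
K = |A + A| / |A| = 10/4 = 5/2

Enumerate A + A = {a + b : a, b ∈ A}. With |A| = 4, there are |A|^2 = 16 ordered sum pairs; collecting distinct values, A + A = {10, 15, 19, 20, 24, 28, 30, 35, 39, 50}, so |A + A| = 10. Thus K = 10/4 = 5/2. For comparison, the minimum possible |A + A| over all 4-element sets is 2·4 − 1 = 7 (so min K = 7/4), attained only by arithmetic progressions.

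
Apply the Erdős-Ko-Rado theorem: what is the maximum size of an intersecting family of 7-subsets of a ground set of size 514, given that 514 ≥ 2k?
max |F| = C(513, 6) = 24582576566016

Erdős-Ko-Rado (1961): when n ≥ 2k, max |F| = C(n−1, k−1). The bound is attained by the star {A : i ∈ A} for any fixed i ∈ [n]. Here C(514−1, 7−1) = C(513, 6) = 24582576566016.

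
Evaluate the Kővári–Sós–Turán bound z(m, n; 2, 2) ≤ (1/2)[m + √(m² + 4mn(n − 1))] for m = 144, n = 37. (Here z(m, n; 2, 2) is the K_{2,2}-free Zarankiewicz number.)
z(144, 37; 2, 2) ≤ (1/2)[144 + √(144² + 4·144·37·36)] = (1/2)[144 + √787968] = 515.8378

Kővári–Sós–Turán: let r_1, ..., r_144 be the row sums and z = Σ r_i the total number of 1s. Each pair of columns can share at most one row with both entries 1 (else a 2×2 all-ones block appears), so Σ_i C(r_i, 2) ≤ C(37, 2) = 666. By convexity Σ_i C(r_i, 2) ≥ 144·C(z/144, 2) = z(z − 144)/(2·144), giving z² − 144z − 144·37·36 ≤ 0 and hence z ≤ (1/2)[144 + √(20736 + 4·191808)] = (1/2)[144 + √787968] ≈ (1/2)(144 + 887.6756) = 515.8378.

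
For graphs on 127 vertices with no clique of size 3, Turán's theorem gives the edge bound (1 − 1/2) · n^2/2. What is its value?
Turán density bound = (1/2) · 127^2/2 = 16129/4 ≈ 4032.25

Turán's theorem: ex(n, K_{r+1}) is achieved by the complete r-partite Turán graph T(n, r) with parts as balanced as possible, and is at most (1 − 1/r) · n^2/2. For r = 2, n = 127: the density bound is (1/2) · 16129/2 = 16129/4 ≈ 4032.25. The integer-valued extremum is e(T(127, 2)) = 4032, which is strictly less than the density bound 16129/4 since 2 ∤ 127 (the parts of T(127, 2) cannot all be equal).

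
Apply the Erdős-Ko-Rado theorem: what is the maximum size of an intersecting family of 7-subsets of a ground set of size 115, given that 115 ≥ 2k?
max |F| = C(114, 6) = 2666926108

The Erdős-Ko-Rado theorem states: for n ≥ 2k, an intersecting family of k-subsets of an n-element set has size at most C(n − 1, k − 1), with equality for 'star' families {A ⊆ [n] : |A| = k, i ∈ A} (fix an element i). For n = 115, k = 7: C(114, 6) = 2666926108.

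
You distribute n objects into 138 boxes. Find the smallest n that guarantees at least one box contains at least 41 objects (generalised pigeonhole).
n = (41 − 1)·138 + 1 = 5521

By the generalised pigeonhole principle, to guarantee some box contains ≥ r objects we need more than (r − 1) · k objects total. Threshold: n = (r − 1) · k + 1. With r = 41 and k = 138: n = 40 · 138 + 1 = 5520 + 1 = 5521. For n = 5520 = 40 · 138, we can put exactly 40 objects in every box, avoiding 41 in any single one — so 5521 is tight.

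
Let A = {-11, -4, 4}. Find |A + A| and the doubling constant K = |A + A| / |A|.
K = |A + A| / |A| = 6/3 = 2

Enumerate A + A = {a + b : a, b ∈ A}. With |A| = 3, there are |A|^2 = 9 ordered sum pairs; collecting distinct values, A + A = {-22, -15, -8, -7, 0, 8}, so |A + A| = 6. Thus K = 6/3 = 2. For comparison, the minimum possible |A + A| over all 3-element sets is 2·3 − 1 = 5 (so min K = 5/3), attained only by arithmetic progressions.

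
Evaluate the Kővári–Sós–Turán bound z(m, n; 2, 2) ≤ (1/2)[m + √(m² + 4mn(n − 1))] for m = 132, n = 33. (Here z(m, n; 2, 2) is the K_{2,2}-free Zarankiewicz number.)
z(132, 33; 2, 2) ≤ (1/2)[132 + √(132² + 4·132·33·32)] = (1/2)[132 + √574992] = 445.1411

Kővári–Sós–Turán: let r_1, ..., r_132 be the row sums and z = Σ r_i the total number of 1s. Each pair of columns can share at most one row with both entries 1 (else a 2×2 all-ones block appears), so Σ_i C(r_i, 2) ≤ C(33, 2) = 528. By convexity Σ_i C(r_i, 2) ≥ 132·C(z/132, 2) = z(z − 132)/(2·132), giving z² − 132z − 132·33·32 ≤ 0 and hence z ≤ (1/2)[132 + √(17424 + 4·139392)] = (1/2)[132 + √574992] ≈ (1/2)(132 + 758.2823) = 445.1411.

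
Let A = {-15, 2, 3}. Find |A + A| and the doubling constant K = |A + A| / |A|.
K = |A + A| / |A| = 6/3 = 2

Enumerate A + A = {a + b : a, b ∈ A}. With |A| = 3, there are |A|^2 = 9 ordered sum pairs; collecting distinct values, A + A = {-30, -13, -12, 4, 5, 6}, so |A + A| = 6. Thus K = 6/3 = 2. For comparison, the minimum possible |A + A| over all 3-element sets is 2·3 − 1 = 5 (so min K = 5/3), attained only by arithmetic progressions.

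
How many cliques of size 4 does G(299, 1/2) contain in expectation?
E[# K_4] = C(299, 4) · (1/2)^C(4, 2) = 326380626 / 2^6 = 163190313/32 = 5099697.28125

For each 4-subset S of vertices (there are C(299, 4) = 326380626 such S), let X_S = 1 if S induces a K_4 (all C(4, 2) = 6 edges present). Then P(X_S = 1) = (1/2)^6 = 1/64. By linearity of expectation, E[# K_4] = C(299, 4) · (1/2)^6 = 326380626 / 64 = 163190313/32 = 5099697.28125.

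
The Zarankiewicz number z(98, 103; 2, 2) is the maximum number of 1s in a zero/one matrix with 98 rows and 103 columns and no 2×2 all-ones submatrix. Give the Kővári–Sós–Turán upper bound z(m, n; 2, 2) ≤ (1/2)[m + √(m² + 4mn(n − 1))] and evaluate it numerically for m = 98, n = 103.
z(98, 103; 2, 2) ≤ (1/2)[98 + √(98² + 4·98·103·102)] = (1/2)[98 + √4127956] = 1064.8686

Kővári–Sós–Turán: let r_1, ..., r_98 be the row sums and z = Σ r_i the total number of 1s. Each pair of columns can share at most one row with both entries 1 (else a 2×2 all-ones block appears), so Σ_i C(r_i, 2) ≤ C(103, 2) = 5253. By convexity Σ_i C(r_i, 2) ≥ 98·C(z/98, 2) = z(z − 98)/(2·98), giving z² − 98z − 98·103·102 ≤ 0 and hence z ≤ (1/2)[98 + √(9604 + 4·1029588)] = (1/2)[98 + √4127956] ≈ (1/2)(98 + 2031.7372) = 1064.8686.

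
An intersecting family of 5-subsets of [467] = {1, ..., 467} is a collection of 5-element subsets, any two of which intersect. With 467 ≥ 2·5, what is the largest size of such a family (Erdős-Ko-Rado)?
max |F| = C(466, 4) = 1939664420

Erdős-Ko-Rado (1961): when n ≥ 2k, max |F| = C(n−1, k−1). The bound is attained by the star {A : i ∈ A} for any fixed i ∈ [n]. Here C(467−1, 5−1) = C(466, 4) = 1939664420.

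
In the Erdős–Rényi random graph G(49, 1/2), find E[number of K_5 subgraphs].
E[# K_5] = C(49, 5) · (1/2)^C(5, 2) = 1906884 / 2^10 = 476721/256 ≈ 1862.191406

For each 5-subset S of vertices (there are C(49, 5) = 1906884 such S), let X_S = 1 if S induces a K_5 (all C(5, 2) = 10 edges present). Then P(X_S = 1) = (1/2)^10 = 1/1024. By linearity of expectation, E[# K_5] = C(49, 5) · (1/2)^10 = 1906884 / 1024 = 476721/256 ≈ 1862.191406.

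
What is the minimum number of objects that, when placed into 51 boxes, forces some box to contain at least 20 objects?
n = (20 − 1)·51 + 1 = 970

By the generalised pigeonhole principle, to guarantee some box contains ≥ r objects we need more than (r − 1) · k objects total. Threshold: n = (r − 1) · k + 1. With r = 20 and k = 51: n = 19 · 51 + 1 = 969 + 1 = 970. For n = 969 = 19 · 51, we can put exactly 19 objects in every box, avoiding 20 in any single one — so 970 is tight.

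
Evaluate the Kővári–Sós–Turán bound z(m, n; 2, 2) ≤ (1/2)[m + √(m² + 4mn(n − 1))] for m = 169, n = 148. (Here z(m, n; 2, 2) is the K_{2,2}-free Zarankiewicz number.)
z(169, 148; 2, 2) ≤ (1/2)[169 + √(169² + 4·169·148·147)] = (1/2)[169 + √14735617] = 2003.85

Kővári–Sós–Turán: let r_1, ..., r_169 be the row sums and z = Σ r_i the total number of 1s. Each pair of columns can share at most one row with both entries 1 (else a 2×2 all-ones block appears), so Σ_i C(r_i, 2) ≤ C(148, 2) = 10878. By convexity Σ_i C(r_i, 2) ≥ 169·C(z/169, 2) = z(z − 169)/(2·169), giving z² − 169z − 169·148·147 ≤ 0 and hence z ≤ (1/2)[169 + √(28561 + 4·3676764)] = (1/2)[169 + √14735617] ≈ (1/2)(169 + 3838.6999) = 2003.85.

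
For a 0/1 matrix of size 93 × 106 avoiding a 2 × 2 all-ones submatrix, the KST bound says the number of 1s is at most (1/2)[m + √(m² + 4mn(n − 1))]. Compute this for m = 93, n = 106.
z(93, 106; 2, 2) ≤ (1/2)[93 + √(93² + 4·93·106·105)] = (1/2)[93 + √4149009] = 1064.9558

Kővári–Sós–Turán: let r_1, ..., r_93 be the row sums and z = Σ r_i the total number of 1s. Each pair of columns can share at most one row with both entries 1 (else a 2×2 all-ones block appears), so Σ_i C(r_i, 2) ≤ C(106, 2) = 5565. By convexity Σ_i C(r_i, 2) ≥ 93·C(z/93, 2) = z(z − 93)/(2·93), giving z² − 93z − 93·106·105 ≤ 0 and hence z ≤ (1/2)[93 + √(8649 + 4·1035090)] = (1/2)[93 + √4149009] ≈ (1/2)(93 + 2036.9116) = 1064.9558.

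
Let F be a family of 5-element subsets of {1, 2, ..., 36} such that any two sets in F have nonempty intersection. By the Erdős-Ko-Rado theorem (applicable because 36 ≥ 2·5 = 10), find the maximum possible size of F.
max |F| = C(35, 4) = 52360

The Erdős-Ko-Rado theorem states: for n ≥ 2k, an intersecting family of k-subsets of an n-element set has size at most C(n − 1, k − 1), with equality for 'star' families {A ⊆ [n] : |A| = k, i ∈ A} (fix an element i). For n = 36, k = 5: C(35, 4) = 52360.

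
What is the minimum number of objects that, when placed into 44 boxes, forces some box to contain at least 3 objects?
n = (3 − 1)·44 + 1 = 89

By the generalised pigeonhole principle, to guarantee some box contains ≥ r objects we need more than (r − 1) · k objects total. Threshold: n = (r − 1) · k + 1. With r = 3 and k = 44: n = 2 · 44 + 1 = 88 + 1 = 89. For n = 88 = 2 · 44, we can put exactly 2 objects in every box, avoiding 3 in any single one — so 89 is tight.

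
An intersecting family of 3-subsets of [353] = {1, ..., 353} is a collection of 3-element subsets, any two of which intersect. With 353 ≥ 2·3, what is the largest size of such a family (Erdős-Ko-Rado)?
max |F| = C(352, 2) = 61776

The Erdős-Ko-Rado theorem states: for n ≥ 2k, an intersecting family of k-subsets of an n-element set has size at most C(n − 1, k − 1), with equality for 'star' families {A ⊆ [n] : |A| = k, i ∈ A} (fix an element i). For n = 353, k = 3: C(352, 2) = 61776.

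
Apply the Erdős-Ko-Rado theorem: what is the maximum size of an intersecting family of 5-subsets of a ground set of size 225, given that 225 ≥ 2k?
max |F| = C(224, 4) = 102114376

The Erdős-Ko-Rado theorem states: for n ≥ 2k, an intersecting family of k-subsets of an n-element set has size at most C(n − 1, k − 1), with equality for 'star' families {A ⊆ [n] : |A| = k, i ∈ A} (fix an element i). For n = 225, k = 5: C(224, 4) = 102114376.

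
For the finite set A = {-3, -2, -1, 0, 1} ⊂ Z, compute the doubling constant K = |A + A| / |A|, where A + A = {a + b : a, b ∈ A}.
K = |A + A| / |A| = 9/5

Enumerate A + A = {a + b : a, b ∈ A}. With |A| = 5, there are |A|^2 = 25 ordered sum pairs; collecting distinct values, A + A = {-6, -5, -4, -3, -2, -1, 0, 1, 2}, so |A + A| = 9. Thus K = 9/5. Here |A + A| = 2|A| − 1 = 9, the minimum possible — so K = 9/5 is minimal, which holds iff A is an arithmetic progression.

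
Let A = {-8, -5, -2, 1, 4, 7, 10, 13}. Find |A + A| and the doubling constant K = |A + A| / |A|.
K = |A + A| / |A| = 15/8

Enumerate A + A = {a + b : a, b ∈ A}. With |A| = 8, there are |A|^2 = 64 ordered sum pairs; collecting distinct values, A + A = {-16, -13, -10, -7, -4, -1, 2, 5, 8, 11, 14, 17, 20, 23, 26}, so |A + A| = 15. Thus K = 15/8. Here |A + A| = 2|A| − 1 = 15, the minimum possible — so K = 15/8 is minimal, which holds iff A is an arithmetic progression.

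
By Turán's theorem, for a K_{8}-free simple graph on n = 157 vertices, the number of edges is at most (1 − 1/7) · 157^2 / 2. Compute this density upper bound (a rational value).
Turán density bound = (6/7) · 157^2/2 = 73947/7 ≈ 10563.8571

Turán's theorem: ex(n, K_{r+1}) is achieved by the complete r-partite Turán graph T(n, r) with parts as balanced as possible, and is at most (1 − 1/r) · n^2/2. For r = 7, n = 157: the density bound is (6/7) · 24649/2 = 73947/7 ≈ 10563.8571. The integer-valued extremum is e(T(157, 7)) = 10563, which is strictly less than the density bound 73947/7 since 7 ∤ 157 (the parts of T(157, 7) cannot all be equal).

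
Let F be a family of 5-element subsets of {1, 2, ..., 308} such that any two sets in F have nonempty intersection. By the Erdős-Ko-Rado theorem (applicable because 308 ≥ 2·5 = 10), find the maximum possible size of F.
max |F| = C(307, 4) = 362929260

Erdős-Ko-Rado (1961): when n ≥ 2k, max |F| = C(n−1, k−1). The bound is attained by the star {A : i ∈ A} for any fixed i ∈ [n]. Here C(308−1, 5−1) = C(307, 4) = 362929260.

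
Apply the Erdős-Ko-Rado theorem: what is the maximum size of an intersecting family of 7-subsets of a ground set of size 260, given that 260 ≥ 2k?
max |F| = C(259, 6) = 395488590784

The Erdős-Ko-Rado theorem states: for n ≥ 2k, an intersecting family of k-subsets of an n-element set has size at most C(n − 1, k − 1), with equality for 'star' families {A ⊆ [n] : |A| = k, i ∈ A} (fix an element i). For n = 260, k = 7: C(259, 6) = 395488590784.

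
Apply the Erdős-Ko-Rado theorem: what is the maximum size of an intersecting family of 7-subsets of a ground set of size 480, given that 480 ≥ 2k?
max |F| = C(479, 6) = 16256542982505

The Erdős-Ko-Rado theorem states: for n ≥ 2k, an intersecting family of k-subsets of an n-element set has size at most C(n − 1, k − 1), with equality for 'star' families {A ⊆ [n] : |A| = k, i ∈ A} (fix an element i). For n = 480, k = 7: C(479, 6) = 16256542982505.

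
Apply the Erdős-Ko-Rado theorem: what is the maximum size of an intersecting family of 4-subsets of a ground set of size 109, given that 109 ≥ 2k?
max |F| = C(108, 3) = 204156

The Erdős-Ko-Rado theorem states: for n ≥ 2k, an intersecting family of k-subsets of an n-element set has size at most C(n − 1, k − 1), with equality for 'star' families {A ⊆ [n] : |A| = k, i ∈ A} (fix an element i). For n = 109, k = 4: C(108, 3) = 204156.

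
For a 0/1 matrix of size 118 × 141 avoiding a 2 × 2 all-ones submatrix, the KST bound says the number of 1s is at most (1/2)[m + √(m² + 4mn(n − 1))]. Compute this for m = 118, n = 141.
z(118, 141; 2, 2) ≤ (1/2)[118 + √(118² + 4·118·141·140)] = (1/2)[118 + √9331204] = 1586.351

Kővári–Sós–Turán: let r_1, ..., r_118 be the row sums and z = Σ r_i the total number of 1s. Each pair of columns can share at most one row with both entries 1 (else a 2×2 all-ones block appears), so Σ_i C(r_i, 2) ≤ C(141, 2) = 9870. By convexity Σ_i C(r_i, 2) ≥ 118·C(z/118, 2) = z(z − 118)/(2·118), giving z² − 118z − 118·141·140 ≤ 0 and hence z ≤ (1/2)[118 + √(13924 + 4·2329320)] = (1/2)[118 + √9331204] ≈ (1/2)(118 + 3054.7019) = 1586.351.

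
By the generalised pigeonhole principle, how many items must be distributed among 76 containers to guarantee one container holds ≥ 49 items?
n = (49 − 1)·76 + 1 = 3649

By the generalised pigeonhole principle, to guarantee some box contains ≥ r objects we need more than (r − 1) · k objects total. Threshold: n = (r − 1) · k + 1. With r = 49 and k = 76: n = 48 · 76 + 1 = 3648 + 1 = 3649. For n = 3648 = 48 · 76, we can put exactly 48 objects in every box, avoiding 49 in any single one — so 3649 is tight.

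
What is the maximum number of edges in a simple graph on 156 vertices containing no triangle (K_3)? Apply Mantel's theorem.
ex(156, K_3) = ⌊156^2/4⌋ = 6084

Mantel (1907): a triangle-free graph on n vertices has at most ⌊n^2/4⌋ edges, with equality for the complete bipartite graph K_{⌊n/2⌋, ⌈n/2⌉}. For n = 156: ⌊156^2/4⌋ = ⌊24336/4⌋ = 6084. The extremal graph is K_{78, 78}, which has 78·78 = 6084 edges.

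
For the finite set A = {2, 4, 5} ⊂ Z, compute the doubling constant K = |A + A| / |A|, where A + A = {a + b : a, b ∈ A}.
K = |A + A| / |A| = 6/3 = 2

Enumerate A + A = {a + b : a, b ∈ A}. With |A| = 3, there are |A|^2 = 9 ordered sum pairs; collecting distinct values, A + A = {4, 6, 7, 8, 9, 10}, so |A + A| = 6. Thus K = 6/3 = 2. For comparison, the minimum possible |A + A| over all 3-element sets is 2·3 − 1 = 5 (so min K = 5/3), attained only by arithmetic progressions.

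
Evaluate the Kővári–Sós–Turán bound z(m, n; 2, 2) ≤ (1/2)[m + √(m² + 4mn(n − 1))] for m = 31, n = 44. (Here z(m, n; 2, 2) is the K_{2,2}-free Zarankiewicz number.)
z(31, 44; 2, 2) ≤ (1/2)[31 + √(31² + 4·31·44·43)] = (1/2)[31 + √235569] = 258.1773

Kővári–Sós–Turán: let r_1, ..., r_31 be the row sums and z = Σ r_i the total number of 1s. Each pair of columns can share at most one row with both entries 1 (else a 2×2 all-ones block appears), so Σ_i C(r_i, 2) ≤ C(44, 2) = 946. By convexity Σ_i C(r_i, 2) ≥ 31·C(z/31, 2) = z(z − 31)/(2·31), giving z² − 31z − 31·44·43 ≤ 0 and hence z ≤ (1/2)[31 + √(961 + 4·58652)] = (1/2)[31 + √235569] ≈ (1/2)(31 + 485.3545) = 258.1773.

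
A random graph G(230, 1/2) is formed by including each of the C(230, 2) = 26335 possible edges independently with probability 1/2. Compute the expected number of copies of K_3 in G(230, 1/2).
E[# K_3] = C(230, 3) · (1/2)^C(3, 2) = 2001460 / 2^3 = 500365/2 = 250182.5

For each 3-subset S of vertices (there are C(230, 3) = 2001460 such S), let X_S = 1 if S induces a K_3 (all C(3, 2) = 3 edges present). Then P(X_S = 1) = (1/2)^3 = 1/8. By linearity of expectation, E[# K_3] = C(230, 3) · (1/2)^3 = 2001460 / 8 = 500365/2 = 250182.5.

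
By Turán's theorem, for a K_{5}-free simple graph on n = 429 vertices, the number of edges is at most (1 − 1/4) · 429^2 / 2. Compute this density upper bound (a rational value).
Turán density bound = (3/4) · 429^2/2 = 552123/8 ≈ 69015.375

Turán's theorem: ex(n, K_{r+1}) is achieved by the complete r-partite Turán graph T(n, r) with parts as balanced as possible, and is at most (1 − 1/r) · n^2/2. For r = 4, n = 429: the density bound is (3/4) · 184041/2 = 552123/8 ≈ 69015.375. The integer-valued extremum is e(T(429, 4)) = 69015, which is strictly less than the density bound 552123/8 since 4 ∤ 429 (the parts of T(429, 4) cannot all be equal).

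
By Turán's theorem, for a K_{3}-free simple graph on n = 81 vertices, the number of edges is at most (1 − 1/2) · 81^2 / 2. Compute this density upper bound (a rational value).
Turán density bound = (1/2) · 81^2/2 = 6561/4 ≈ 1640.25

Turán's theorem: ex(n, K_{r+1}) is achieved by the complete r-partite Turán graph T(n, r) with parts as balanced as possible, and is at most (1 − 1/r) · n^2/2. For r = 2, n = 81: the density bound is (1/2) · 6561/2 = 6561/4 ≈ 1640.25. The integer-valued extremum is e(T(81, 2)) = 1640, which is strictly less than the density bound 6561/4 since 2 ∤ 81 (the parts of T(81, 2) cannot all be equal).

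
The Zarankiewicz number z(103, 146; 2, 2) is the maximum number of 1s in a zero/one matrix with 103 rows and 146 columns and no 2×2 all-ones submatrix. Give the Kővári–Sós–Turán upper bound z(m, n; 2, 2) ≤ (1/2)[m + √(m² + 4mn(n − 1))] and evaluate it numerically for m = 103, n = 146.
z(103, 146; 2, 2) ≤ (1/2)[103 + √(103² + 4·103·146·145)] = (1/2)[103 + √8732649] = 1529.0528

Kővári–Sós–Turán: let r_1, ..., r_103 be the row sums and z = Σ r_i the total number of 1s. Each pair of columns can share at most one row with both entries 1 (else a 2×2 all-ones block appears), so Σ_i C(r_i, 2) ≤ C(146, 2) = 10585. By convexity Σ_i C(r_i, 2) ≥ 103·C(z/103, 2) = z(z − 103)/(2·103), giving z² − 103z − 103·146·145 ≤ 0 and hence z ≤ (1/2)[103 + √(10609 + 4·2180510)] = (1/2)[103 + √8732649] ≈ (1/2)(103 + 2955.1056) = 1529.0528.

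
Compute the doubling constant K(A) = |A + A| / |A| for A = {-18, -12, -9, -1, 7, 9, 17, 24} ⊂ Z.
K = |A + A| / |A| = 32/8 = 4

Enumerate A + A = {a + b : a, b ∈ A}. With |A| = 8, there are |A|^2 = 64 ordered sum pairs; collecting distinct values, A + A = {-36, -30, -27, -24, -21, -19, -18, -13, -11, -10, -9, -5, -3, -2, -1, 0, 5, 6, 8, 12, 14, 15, 16, 18, 23, 24, 26, 31, 33, 34, 41, 48}, so |A + A| = 32. Thus K = 32/8 = 4. For comparison, the minimum possible |A + A| over all 8-element sets is 2·8 − 1 = 15 (so min K = 15/8), attained only by arithmetic progressions.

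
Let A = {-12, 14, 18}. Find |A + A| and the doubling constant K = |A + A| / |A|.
K = |A + A| / |A| = 6/3 = 2

Enumerate A + A = {a + b : a, b ∈ A}. With |A| = 3, there are |A|^2 = 9 ordered sum pairs; collecting distinct values, A + A = {-24, 2, 6, 28, 32, 36}, so |A + A| = 6. Thus K = 6/3 = 2. For comparison, the minimum possible |A + A| over all 3-element sets is 2·3 − 1 = 5 (so min K = 5/3), attained only by arithmetic progressions.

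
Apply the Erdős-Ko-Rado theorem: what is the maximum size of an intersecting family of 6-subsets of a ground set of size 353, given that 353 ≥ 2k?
max |F| = C(352, 5) = 43766442720

Erdős-Ko-Rado (1961): when n ≥ 2k, max |F| = C(n−1, k−1). The bound is attained by the star {A : i ∈ A} for any fixed i ∈ [n]. Here C(353−1, 6−1) = C(352, 5) = 43766442720.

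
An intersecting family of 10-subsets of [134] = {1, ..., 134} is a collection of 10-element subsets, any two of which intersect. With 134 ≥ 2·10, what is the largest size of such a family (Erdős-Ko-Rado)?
max |F| = C(133, 9) = 27212042858000

Erdős-Ko-Rado (1961): when n ≥ 2k, max |F| = C(n−1, k−1). The bound is attained by the star {A : i ∈ A} for any fixed i ∈ [n]. Here C(134−1, 10−1) = C(133, 9) = 27212042858000.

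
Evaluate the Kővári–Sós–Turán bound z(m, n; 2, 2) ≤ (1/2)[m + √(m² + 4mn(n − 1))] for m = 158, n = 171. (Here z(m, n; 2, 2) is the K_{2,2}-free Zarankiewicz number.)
z(158, 171; 2, 2) ≤ (1/2)[158 + √(158² + 4·158·171·170)] = (1/2)[158 + √18397204] = 2223.5981

Kővári–Sós–Turán: let r_1, ..., r_158 be the row sums and z = Σ r_i the total number of 1s. Each pair of columns can share at most one row with both entries 1 (else a 2×2 all-ones block appears), so Σ_i C(r_i, 2) ≤ C(171, 2) = 14535. By convexity Σ_i C(r_i, 2) ≥ 158·C(z/158, 2) = z(z − 158)/(2·158), giving z² − 158z − 158·171·170 ≤ 0 and hence z ≤ (1/2)[158 + √(24964 + 4·4593060)] = (1/2)[158 + √18397204] ≈ (1/2)(158 + 4289.1962) = 2223.5981.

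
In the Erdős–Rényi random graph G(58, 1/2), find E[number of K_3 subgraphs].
E[# K_3] = C(58, 3) · (1/2)^C(3, 2) = 30856 / 2^3 = 3857

For each 3-subset S of vertices (there are C(58, 3) = 30856 such S), let X_S = 1 if S induces a K_3 (all C(3, 2) = 3 edges present). Then P(X_S = 1) = (1/2)^3 = 1/8. By linearity of expectation, E[# K_3] = C(58, 3) · (1/2)^3 = 30856 / 8 = 3857.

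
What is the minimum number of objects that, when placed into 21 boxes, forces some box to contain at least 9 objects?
n = (9 − 1)·21 + 1 = 169

By the generalised pigeonhole principle, to guarantee some box contains ≥ r objects we need more than (r − 1) · k objects total. Threshold: n = (r − 1) · k + 1. With r = 9 and k = 21: n = 8 · 21 + 1 = 168 + 1 = 169. For n = 168 = 8 · 21, we can put exactly 8 objects in every box, avoiding 9 in any single one — so 169 is tight.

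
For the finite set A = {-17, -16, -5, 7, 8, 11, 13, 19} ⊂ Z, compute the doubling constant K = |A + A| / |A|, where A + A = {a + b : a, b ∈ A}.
K = |A + A| / |A| = 30/8 = 15/4

Enumerate A + A = {a + b : a, b ∈ A}. With |A| = 8, there are |A|^2 = 64 ordered sum pairs; collecting distinct values, A + A = {-34, -33, -32, -22, -21, -10, -9, -8, -6, -5, -4, -3, 2, 3, 6, 8, 14, 15, 16, 18, 19, 20, 21, 22, 24, 26, 27, 30, 32, 38}, so |A + A| = 30. Thus K = 30/8 = 15/4. For comparison, the minimum possible |A + A| over all 8-element sets is 2·8 − 1 = 15 (so min K = 15/8), attained only by arithmetic progressions.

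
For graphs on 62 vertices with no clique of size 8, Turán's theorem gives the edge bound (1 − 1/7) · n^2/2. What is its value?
Turán density bound = (6/7) · 62^2/2 = 11532/7 ≈ 1647.4286

Turán's theorem: ex(n, K_{r+1}) is achieved by the complete r-partite Turán graph T(n, r) with parts as balanced as possible, and is at most (1 − 1/r) · n^2/2. For r = 7, n = 62: the density bound is (6/7) · 3844/2 = 11532/7 ≈ 1647.4286. The integer-valued extremum is e(T(62, 7)) = 1647, which is strictly less than the density bound 11532/7 since 7 ∤ 62 (the parts of T(62, 7) cannot all be equal).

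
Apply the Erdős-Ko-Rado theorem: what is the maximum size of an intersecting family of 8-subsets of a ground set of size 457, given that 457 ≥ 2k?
max |F| = C(456, 7) = 776653400694600

The Erdős-Ko-Rado theorem states: for n ≥ 2k, an intersecting family of k-subsets of an n-element set has size at most C(n − 1, k − 1), with equality for 'star' families {A ⊆ [n] : |A| = k, i ∈ A} (fix an element i). For n = 457, k = 8: C(456, 7) = 776653400694600.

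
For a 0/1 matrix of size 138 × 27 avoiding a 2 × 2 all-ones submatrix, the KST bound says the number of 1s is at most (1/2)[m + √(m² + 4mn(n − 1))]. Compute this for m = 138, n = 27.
z(138, 27; 2, 2) ≤ (1/2)[138 + √(138² + 4·138·27·26)] = (1/2)[138 + √406548] = 387.8056

Kővári–Sós–Turán: let r_1, ..., r_138 be the row sums and z = Σ r_i the total number of 1s. Each pair of columns can share at most one row with both entries 1 (else a 2×2 all-ones block appears), so Σ_i C(r_i, 2) ≤ C(27, 2) = 351. By convexity Σ_i C(r_i, 2) ≥ 138·C(z/138, 2) = z(z − 138)/(2·138), giving z² − 138z − 138·27·26 ≤ 0 and hence z ≤ (1/2)[138 + √(19044 + 4·96876)] = (1/2)[138 + √406548] ≈ (1/2)(138 + 637.6112) = 387.8056.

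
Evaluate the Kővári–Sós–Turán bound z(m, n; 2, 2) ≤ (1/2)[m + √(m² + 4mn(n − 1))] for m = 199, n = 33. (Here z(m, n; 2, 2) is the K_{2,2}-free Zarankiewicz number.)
z(199, 33; 2, 2) ≤ (1/2)[199 + √(199² + 4·199·33·32)] = (1/2)[199 + √880177] = 568.5887

Kővári–Sós–Turán: let r_1, ..., r_199 be the row sums and z = Σ r_i the total number of 1s. Each pair of columns can share at most one row with both entries 1 (else a 2×2 all-ones block appears), so Σ_i C(r_i, 2) ≤ C(33, 2) = 528. By convexity Σ_i C(r_i, 2) ≥ 199·C(z/199, 2) = z(z − 199)/(2·199), giving z² − 199z − 199·33·32 ≤ 0 and hence z ≤ (1/2)[199 + √(39601 + 4·210144)] = (1/2)[199 + √880177] ≈ (1/2)(199 + 938.1775) = 568.5887.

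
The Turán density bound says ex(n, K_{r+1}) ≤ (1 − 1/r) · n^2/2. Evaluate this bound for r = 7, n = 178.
Turán density bound = (6/7) · 178^2/2 = 95052/7 ≈ 13578.8571

Turán's theorem: ex(n, K_{r+1}) is achieved by the complete r-partite Turán graph T(n, r) with parts as balanced as possible, and is at most (1 − 1/r) · n^2/2. For r = 7, n = 178: the density bound is (6/7) · 31684/2 = 95052/7 ≈ 13578.8571. The integer-valued extremum is e(T(178, 7)) = 13578, which is strictly less than the density bound 95052/7 since 7 ∤ 178 (the parts of T(178, 7) cannot all be equal).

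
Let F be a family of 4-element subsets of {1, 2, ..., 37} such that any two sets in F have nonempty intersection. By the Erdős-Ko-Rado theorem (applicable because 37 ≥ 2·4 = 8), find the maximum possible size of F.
max |F| = C(36, 3) = 7140

The Erdős-Ko-Rado theorem states: for n ≥ 2k, an intersecting family of k-subsets of an n-element set has size at most C(n − 1, k − 1), with equality for 'star' families {A ⊆ [n] : |A| = k, i ∈ A} (fix an element i). For n = 37, k = 4: C(36, 3) = 7140.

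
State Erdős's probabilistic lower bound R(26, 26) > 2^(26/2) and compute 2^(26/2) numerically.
2^(26/2) = 8192; so R(26, 26) > 8192

Colour each edge of K_n uniformly at random with red/blue. The expected number of monochromatic K_26 is C(n, 26) · 2 · 2^(−C(26,2)). If C(n, 26) · 2^(1 − C(26,2)) < 1, then with positive probability no monochromatic K_26 exists, so R(26, 26) > n. The standard estimate C(n, 26) ≤ n^26/26! shows this inequality holds whenever n ≤ 2^(26/2) (since 26! · 2^(C(26,2) − 1) > 2^(26^2/2) ≥ n^26). Hence R(26, 26) > 2^(26/2) = 8192.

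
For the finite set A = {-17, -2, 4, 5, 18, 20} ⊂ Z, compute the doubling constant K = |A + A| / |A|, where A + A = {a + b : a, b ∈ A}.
K = |A + A| / |A| = 20/6 = 10/3

Enumerate A + A = {a + b : a, b ∈ A}. With |A| = 6, there are |A|^2 = 36 ordered sum pairs; collecting distinct values, A + A = {-34, -19, -13, -12, -4, 1, 2, 3, 8, 9, 10, 16, 18, 22, 23, 24, 25, 36, 38, 40}, so |A + A| = 20. Thus K = 20/6 = 10/3. For comparison, the minimum possible |A + A| over all 6-element sets is 2·6 − 1 = 11 (so min K = 11/6), attained only by arithmetic progressions.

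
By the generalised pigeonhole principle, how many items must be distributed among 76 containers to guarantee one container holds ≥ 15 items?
n = (15 − 1)·76 + 1 = 1065

By the generalised pigeonhole principle, to guarantee some box contains ≥ r objects we need more than (r − 1) · k objects total. Threshold: n = (r − 1) · k + 1. With r = 15 and k = 76: n = 14 · 76 + 1 = 1064 + 1 = 1065. For n = 1064 = 14 · 76, we can put exactly 14 objects in every box, avoiding 15 in any single one — so 1065 is tight.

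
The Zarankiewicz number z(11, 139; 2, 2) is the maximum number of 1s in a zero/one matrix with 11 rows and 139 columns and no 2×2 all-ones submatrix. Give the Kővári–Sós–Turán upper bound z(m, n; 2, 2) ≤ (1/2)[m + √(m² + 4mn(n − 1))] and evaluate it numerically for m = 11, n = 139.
z(11, 139; 2, 2) ≤ (1/2)[11 + √(11² + 4·11·139·138)] = (1/2)[11 + √844129] = 464.8825

Kővári–Sós–Turán: let r_1, ..., r_11 be the row sums and z = Σ r_i the total number of 1s. Each pair of columns can share at most one row with both entries 1 (else a 2×2 all-ones block appears), so Σ_i C(r_i, 2) ≤ C(139, 2) = 9591. By convexity Σ_i C(r_i, 2) ≥ 11·C(z/11, 2) = z(z − 11)/(2·11), giving z² − 11z − 11·139·138 ≤ 0 and hence z ≤ (1/2)[11 + √(121 + 4·211002)] = (1/2)[11 + √844129] ≈ (1/2)(11 + 918.7649) = 464.8825.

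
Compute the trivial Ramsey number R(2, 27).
R(2, 27) = 27

R(2, k) = k for all k ≥ 2: in a 2-colouring of K_k, either some edge is red (a red K_2) or all edges are blue (a blue K_k). And K_{26} coloured all-blue has no blue K_27, so R(2, 27) > 26. Hence R(2, 27) = 27.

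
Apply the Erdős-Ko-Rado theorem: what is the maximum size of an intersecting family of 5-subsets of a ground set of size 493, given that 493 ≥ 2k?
max |F| = C(492, 4) = 2411794455

Erdős-Ko-Rado (1961): when n ≥ 2k, max |F| = C(n−1, k−1). The bound is attained by the star {A : i ∈ A} for any fixed i ∈ [n]. Here C(493−1, 5−1) = C(492, 4) = 2411794455.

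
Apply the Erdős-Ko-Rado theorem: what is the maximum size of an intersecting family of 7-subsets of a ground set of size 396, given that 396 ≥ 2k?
max |F| = C(395, 6) = 5077860934510

The Erdős-Ko-Rado theorem states: for n ≥ 2k, an intersecting family of k-subsets of an n-element set has size at most C(n − 1, k − 1), with equality for 'star' families {A ⊆ [n] : |A| = k, i ∈ A} (fix an element i). For n = 396, k = 7: C(395, 6) = 5077860934510.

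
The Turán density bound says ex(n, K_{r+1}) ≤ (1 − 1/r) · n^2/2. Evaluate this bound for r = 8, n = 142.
Turán density bound = (7/8) · 142^2/2 = 35287/4 ≈ 8821.75

Turán's theorem: ex(n, K_{r+1}) is achieved by the complete r-partite Turán graph T(n, r) with parts as balanced as possible, and is at most (1 − 1/r) · n^2/2. For r = 8, n = 142: the density bound is (7/8) · 20164/2 = 35287/4 ≈ 8821.75. The integer-valued extremum is e(T(142, 8)) = 8821, which is strictly less than the density bound 35287/4 since 8 ∤ 142 (the parts of T(142, 8) cannot all be equal).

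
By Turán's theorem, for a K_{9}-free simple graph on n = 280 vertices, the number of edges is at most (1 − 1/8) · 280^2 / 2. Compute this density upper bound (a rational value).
Turán density bound = (7/8) · 280^2/2 = 34300

Turán's theorem: ex(n, K_{r+1}) is achieved by the complete r-partite Turán graph T(n, r) with parts as balanced as possible, and is at most (1 − 1/r) · n^2/2. For r = 8, n = 280: the density bound is (7/8) · 78400/2 = 34300. Since 8 ∣ 280, the Turán graph T(280, 8) has parts of equal size 35, and its edge count e(T(280, 8)) = 34300 attains the density bound exactly.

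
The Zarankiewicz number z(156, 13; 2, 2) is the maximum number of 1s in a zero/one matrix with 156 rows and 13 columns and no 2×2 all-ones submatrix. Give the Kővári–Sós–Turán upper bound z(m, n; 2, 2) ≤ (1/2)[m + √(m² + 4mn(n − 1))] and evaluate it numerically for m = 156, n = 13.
z(156, 13; 2, 2) ≤ (1/2)[156 + √(156² + 4·156·13·12)] = (1/2)[156 + √121680] = 252.4133

Kővári–Sós–Turán: let r_1, ..., r_156 be the row sums and z = Σ r_i the total number of 1s. Each pair of columns can share at most one row with both entries 1 (else a 2×2 all-ones block appears), so Σ_i C(r_i, 2) ≤ C(13, 2) = 78. By convexity Σ_i C(r_i, 2) ≥ 156·C(z/156, 2) = z(z − 156)/(2·156), giving z² − 156z − 156·13·12 ≤ 0 and hence z ≤ (1/2)[156 + √(24336 + 4·24336)] = (1/2)[156 + √121680] ≈ (1/2)(156 + 348.8266) = 252.4133.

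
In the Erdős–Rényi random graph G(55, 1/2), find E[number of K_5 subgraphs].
E[# K_5] = C(55, 5) · (1/2)^C(5, 2) = 3478761 / 2^10 ≈ 3397.227539

For each 5-subset S of vertices (there are C(55, 5) = 3478761 such S), let X_S = 1 if S induces a K_5 (all C(5, 2) = 10 edges present). Then P(X_S = 1) = (1/2)^10 = 1/1024. By linearity of expectation, E[# K_5] = C(55, 5) · (1/2)^10 = 3478761 / 1024 ≈ 3397.227539.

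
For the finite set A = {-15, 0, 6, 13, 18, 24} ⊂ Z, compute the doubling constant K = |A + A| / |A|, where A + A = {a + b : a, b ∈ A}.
K = |A + A| / |A| = 20/6 = 10/3

Enumerate A + A = {a + b : a, b ∈ A}. With |A| = 6, there are |A|^2 = 36 ordered sum pairs; collecting distinct values, A + A = {-30, -15, -9, -2, 0, 3, 6, 9, 12, 13, 18, 19, 24, 26, 30, 31, 36, 37, 42, 48}, so |A + A| = 20. Thus K = 20/6 = 10/3. For comparison, the minimum possible |A + A| over all 6-element sets is 2·6 − 1 = 11 (so min K = 11/6), attained only by arithmetic progressions.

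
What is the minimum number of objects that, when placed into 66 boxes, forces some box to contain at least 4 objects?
n = (4 − 1)·66 + 1 = 199

By the generalised pigeonhole principle, to guarantee some box contains ≥ r objects we need more than (r − 1) · k objects total. Threshold: n = (r − 1) · k + 1. With r = 4 and k = 66: n = 3 · 66 + 1 = 198 + 1 = 199. For n = 198 = 3 · 66, we can put exactly 3 objects in every box, avoiding 4 in any single one — so 199 is tight.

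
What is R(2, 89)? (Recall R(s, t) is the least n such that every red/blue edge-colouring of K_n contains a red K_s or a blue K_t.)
R(2, 89) = 89

R(2, k) = k for all k ≥ 2: in a 2-colouring of K_k, either some edge is red (a red K_2) or all edges are blue (a blue K_k). And K_{88} coloured all-blue has no blue K_89, so R(2, 89) > 88. Hence R(2, 89) = 89.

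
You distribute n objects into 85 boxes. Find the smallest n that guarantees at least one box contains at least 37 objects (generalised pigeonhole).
n = (37 − 1)·85 + 1 = 3061

By the generalised pigeonhole principle, to guarantee some box contains ≥ r objects we need more than (r − 1) · k objects total. Threshold: n = (r − 1) · k + 1. With r = 37 and k = 85: n = 36 · 85 + 1 = 3060 + 1 = 3061. For n = 3060 = 36 · 85, we can put exactly 36 objects in every box, avoiding 37 in any single one — so 3061 is tight.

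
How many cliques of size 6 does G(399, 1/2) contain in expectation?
E[# K_6] = C(399, 6) · (1/2)^C(6, 2) = 5396379471021 / 2^15 ≈ 164684432.099030

For each 6-subset S of vertices (there are C(399, 6) = 5396379471021 such S), let X_S = 1 if S induces a K_6 (all C(6, 2) = 15 edges present). Then P(X_S = 1) = (1/2)^15 = 1/32768. By linearity of expectation, E[# K_6] = C(399, 6) · (1/2)^15 = 5396379471021 / 32768 ≈ 164684432.099030.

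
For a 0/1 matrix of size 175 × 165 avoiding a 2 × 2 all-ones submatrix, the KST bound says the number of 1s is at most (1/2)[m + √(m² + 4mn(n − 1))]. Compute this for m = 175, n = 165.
z(175, 165; 2, 2) ≤ (1/2)[175 + √(175² + 4·175·165·164)] = (1/2)[175 + √18972625] = 2265.3788

Kővári–Sós–Turán: let r_1, ..., r_175 be the row sums and z = Σ r_i the total number of 1s. Each pair of columns can share at most one row with both entries 1 (else a 2×2 all-ones block appears), so Σ_i C(r_i, 2) ≤ C(165, 2) = 13530. By convexity Σ_i C(r_i, 2) ≥ 175·C(z/175, 2) = z(z − 175)/(2·175), giving z² − 175z − 175·165·164 ≤ 0 and hence z ≤ (1/2)[175 + √(30625 + 4·4735500)] = (1/2)[175 + √18972625] ≈ (1/2)(175 + 4355.7577) = 2265.3788.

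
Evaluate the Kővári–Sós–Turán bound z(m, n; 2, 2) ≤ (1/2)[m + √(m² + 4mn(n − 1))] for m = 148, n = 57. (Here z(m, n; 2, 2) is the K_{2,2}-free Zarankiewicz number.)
z(148, 57; 2, 2) ≤ (1/2)[148 + √(148² + 4·148·57·56)] = (1/2)[148 + √1911568] = 765.2973

Kővári–Sós–Turán: let r_1, ..., r_148 be the row sums and z = Σ r_i the total number of 1s. Each pair of columns can share at most one row with both entries 1 (else a 2×2 all-ones block appears), so Σ_i C(r_i, 2) ≤ C(57, 2) = 1596. By convexity Σ_i C(r_i, 2) ≥ 148·C(z/148, 2) = z(z − 148)/(2·148), giving z² − 148z − 148·57·56 ≤ 0 and hence z ≤ (1/2)[148 + √(21904 + 4·472416)] = (1/2)[148 + √1911568] ≈ (1/2)(148 + 1382.5947) = 765.2973.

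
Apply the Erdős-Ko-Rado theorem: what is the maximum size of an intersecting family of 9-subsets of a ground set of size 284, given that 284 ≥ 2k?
max |F| = C(283, 8) = 923458157336331

Erdős-Ko-Rado (1961): when n ≥ 2k, max |F| = C(n−1, k−1). The bound is attained by the star {A : i ∈ A} for any fixed i ∈ [n]. Here C(284−1, 9−1) = C(283, 8) = 923458157336331.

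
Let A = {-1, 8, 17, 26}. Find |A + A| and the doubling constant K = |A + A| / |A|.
K = |A + A| / |A| = 7/4

Enumerate A + A = {a + b : a, b ∈ A}. With |A| = 4, there are |A|^2 = 16 ordered sum pairs; collecting distinct values, A + A = {-2, 7, 16, 25, 34, 43, 52}, so |A + A| = 7. Thus K = 7/4. Here |A + A| = 2|A| − 1 = 7, the minimum possible — so K = 7/4 is minimal, which holds iff A is an arithmetic progression.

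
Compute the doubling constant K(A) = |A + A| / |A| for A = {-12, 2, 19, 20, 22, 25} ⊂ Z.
K = |A + A| / |A| = 20/6 = 10/3

Enumerate A + A = {a + b : a, b ∈ A}. With |A| = 6, there are |A|^2 = 36 ordered sum pairs; collecting distinct values, A + A = {-24, -10, 4, 7, 8, 10, 13, 21, 22, 24, 27, 38, 39, 40, 41, 42, 44, 45, 47, 50}, so |A + A| = 20. Thus K = 20/6 = 10/3. For comparison, the minimum possible |A + A| over all 6-element sets is 2·6 − 1 = 11 (so min K = 11/6), attained only by arithmetic progressions.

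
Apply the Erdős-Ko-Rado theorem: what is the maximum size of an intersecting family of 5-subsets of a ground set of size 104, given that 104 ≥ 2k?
max |F| = C(103, 4) = 4421275

Erdős-Ko-Rado (1961): when n ≥ 2k, max |F| = C(n−1, k−1). The bound is attained by the star {A : i ∈ A} for any fixed i ∈ [n]. Here C(104−1, 5−1) = C(103, 4) = 4421275.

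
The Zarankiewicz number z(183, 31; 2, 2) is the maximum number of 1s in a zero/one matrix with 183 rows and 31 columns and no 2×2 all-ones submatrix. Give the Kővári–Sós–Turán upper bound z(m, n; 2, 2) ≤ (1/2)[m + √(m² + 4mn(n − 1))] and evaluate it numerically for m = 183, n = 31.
z(183, 31; 2, 2) ≤ (1/2)[183 + √(183² + 4·183·31·30)] = (1/2)[183 + √714249] = 514.0663

Kővári–Sós–Turán: let r_1, ..., r_183 be the row sums and z = Σ r_i the total number of 1s. Each pair of columns can share at most one row with both entries 1 (else a 2×2 all-ones block appears), so Σ_i C(r_i, 2) ≤ C(31, 2) = 465. By convexity Σ_i C(r_i, 2) ≥ 183·C(z/183, 2) = z(z − 183)/(2·183), giving z² − 183z − 183·31·30 ≤ 0 and hence z ≤ (1/2)[183 + √(33489 + 4·170190)] = (1/2)[183 + √714249] ≈ (1/2)(183 + 845.1325) = 514.0663.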